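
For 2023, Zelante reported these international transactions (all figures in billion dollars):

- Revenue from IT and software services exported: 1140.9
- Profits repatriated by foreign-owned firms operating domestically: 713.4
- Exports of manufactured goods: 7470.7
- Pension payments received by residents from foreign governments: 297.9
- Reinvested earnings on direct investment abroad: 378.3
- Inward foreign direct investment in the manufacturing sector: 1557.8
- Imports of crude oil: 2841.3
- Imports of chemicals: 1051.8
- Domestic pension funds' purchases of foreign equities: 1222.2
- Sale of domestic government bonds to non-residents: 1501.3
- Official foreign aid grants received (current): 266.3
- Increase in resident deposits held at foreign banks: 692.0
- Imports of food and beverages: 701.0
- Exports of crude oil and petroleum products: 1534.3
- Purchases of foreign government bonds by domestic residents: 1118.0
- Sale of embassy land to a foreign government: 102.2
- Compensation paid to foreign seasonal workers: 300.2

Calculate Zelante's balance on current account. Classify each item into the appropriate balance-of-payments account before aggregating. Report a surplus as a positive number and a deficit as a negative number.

5480.7

Goods: -1051.8 + 1534.3 - 2841.3 - 701.0 + 7470.7 = 4410.9
Services: 1140.9
Primary income: 378.3 - 713.4 - 300.2 = -635.3
Secondary income: 297.9 + 266.3 = 564.2
Current account = 4410.9 + 1140.9 + (-635.3) + 564.2 = 5480.7
(Excluded from the current account — financial account: inward foreign direct investment in the manufacturing sector 1557.8, domestic pension funds' purchases of foreign equities 1222.2, sale of domestic government bonds to non-residents 1501.3, increase in resident deposits held at foreign banks 692.0, purchases of foreign government bonds by domestic residents 1118.0; capital account: sale of embassy land to a foreign government 102.2.)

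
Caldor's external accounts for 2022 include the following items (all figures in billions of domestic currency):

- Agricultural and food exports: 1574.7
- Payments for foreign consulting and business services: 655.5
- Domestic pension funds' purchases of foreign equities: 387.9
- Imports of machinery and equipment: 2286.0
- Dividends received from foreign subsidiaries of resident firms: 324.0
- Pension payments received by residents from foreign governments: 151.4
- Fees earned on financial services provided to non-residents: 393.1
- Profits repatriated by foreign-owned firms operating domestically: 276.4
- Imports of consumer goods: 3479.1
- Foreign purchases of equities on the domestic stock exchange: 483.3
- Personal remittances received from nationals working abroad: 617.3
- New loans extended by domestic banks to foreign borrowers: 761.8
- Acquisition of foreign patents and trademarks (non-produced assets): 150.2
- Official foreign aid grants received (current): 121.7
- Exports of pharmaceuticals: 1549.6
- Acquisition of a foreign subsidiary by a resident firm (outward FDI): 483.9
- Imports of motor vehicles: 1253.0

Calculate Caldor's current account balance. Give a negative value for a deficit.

-3218.2

Goods: 1549.6 + 1574.7 - 3479.1 - 1253.0 - 2286.0 = -3893.8
Services: -655.5 + 393.1 = -262.4
Primary income: 324.0 - 276.4 = 47.6
Secondary income: 617.3 + 121.7 + 151.4 = 890.4
Current account = (-3893.8) + (-262.4) + 47.6 + 890.4 = -3218.2
(Excluded from the current account — financial account: domestic pension funds' purchases of foreign equities 387.9, foreign purchases of equities on the domestic stock exchange 483.3, new loans extended by domestic banks to foreign borrowers 761.8, acquisition of a foreign subsidiary by a resident firm (outward FDI) 483.9; capital account: acquisition of foreign patents and trademarks (non-produced assets) 150.2.)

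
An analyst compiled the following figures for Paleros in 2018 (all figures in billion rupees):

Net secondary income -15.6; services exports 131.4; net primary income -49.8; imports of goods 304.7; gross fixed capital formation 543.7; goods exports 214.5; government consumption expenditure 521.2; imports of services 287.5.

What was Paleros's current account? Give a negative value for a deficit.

Goods balance = 214.5 - 304.7 = -90.2
Services balance = 131.4 - 287.5 = -156.1
Trade balance (goods + services) = -90.2 + (-156.1) = -246.3
Net primary income = -49.8
Net secondary income = -15.6
Current account = -246.3 + (-49.8) + (-15.6) = -311.7

-311.7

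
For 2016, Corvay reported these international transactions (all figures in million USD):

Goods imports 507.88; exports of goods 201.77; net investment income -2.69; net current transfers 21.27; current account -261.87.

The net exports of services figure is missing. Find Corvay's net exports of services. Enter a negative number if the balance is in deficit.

25.66

Current account = goods balance + services balance + net primary income + net secondary income
Sum of the known components = -287.53
Net exports of services = CA - (known components) = -261.87 - (-287.53) = 25.66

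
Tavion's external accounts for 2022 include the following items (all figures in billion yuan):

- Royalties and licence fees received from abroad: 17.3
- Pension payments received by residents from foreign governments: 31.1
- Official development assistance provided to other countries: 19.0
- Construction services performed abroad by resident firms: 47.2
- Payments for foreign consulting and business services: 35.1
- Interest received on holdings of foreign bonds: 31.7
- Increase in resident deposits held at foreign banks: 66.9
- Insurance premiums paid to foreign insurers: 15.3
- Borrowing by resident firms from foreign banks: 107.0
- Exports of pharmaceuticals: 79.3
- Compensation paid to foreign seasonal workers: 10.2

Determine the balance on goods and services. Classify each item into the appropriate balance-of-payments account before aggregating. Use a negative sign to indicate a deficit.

93.4

Goods: 79.3
Services: 17.3 - 35.1 - 15.3 + 47.2 = 14.1
Trade balance = 79.3 + 14.1 = 93.4
(Excluded from the trade balance — secondary income: pension payments received by residents from foreign governments 31.1, official development assistance provided to other countries 19.0; primary income: interest received on holdings of foreign bonds 31.7, compensation paid to foreign seasonal workers 10.2; financial account: increase in resident deposits held at foreign banks 66.9, borrowing by resident firms from foreign banks 107.0.)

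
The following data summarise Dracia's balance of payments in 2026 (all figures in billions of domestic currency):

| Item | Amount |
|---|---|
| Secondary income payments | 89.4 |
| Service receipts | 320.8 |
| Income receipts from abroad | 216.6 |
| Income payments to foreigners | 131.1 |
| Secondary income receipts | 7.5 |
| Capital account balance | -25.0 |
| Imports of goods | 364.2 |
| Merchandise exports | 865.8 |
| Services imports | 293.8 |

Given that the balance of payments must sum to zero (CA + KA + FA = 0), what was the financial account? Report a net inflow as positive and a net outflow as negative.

-507.2

Goods balance = 865.8 - 364.2 = 501.6
Services balance = 320.8 - 293.8 = 27.0
Trade balance (goods + services) = 501.6 + 27.0 = 528.6
Net primary income = 216.6 - 131.1 = 85.5
Net secondary income = 7.5 - 89.4 = -81.9
Current account = 528.6 + 85.5 + (-81.9) = 532.2
Financial account = -(532.2 + (-25.0)) = -507.2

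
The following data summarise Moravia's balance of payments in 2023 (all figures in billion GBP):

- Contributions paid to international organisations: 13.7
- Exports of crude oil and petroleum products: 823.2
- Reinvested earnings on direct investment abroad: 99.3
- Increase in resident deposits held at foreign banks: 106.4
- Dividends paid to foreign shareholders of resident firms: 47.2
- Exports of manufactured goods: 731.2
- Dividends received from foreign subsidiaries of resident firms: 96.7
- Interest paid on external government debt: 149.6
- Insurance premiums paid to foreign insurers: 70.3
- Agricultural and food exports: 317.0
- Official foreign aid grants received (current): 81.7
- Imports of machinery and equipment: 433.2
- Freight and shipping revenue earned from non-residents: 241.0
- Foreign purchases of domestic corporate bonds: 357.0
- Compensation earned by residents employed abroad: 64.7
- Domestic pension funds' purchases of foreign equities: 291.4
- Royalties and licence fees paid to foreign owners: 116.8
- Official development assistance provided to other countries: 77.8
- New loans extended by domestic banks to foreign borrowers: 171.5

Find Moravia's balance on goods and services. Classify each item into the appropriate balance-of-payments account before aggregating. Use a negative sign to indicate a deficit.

Goods: 823.2 + 731.2 + 317.0 - 433.2 = 1438.2
Services: 241.0 - 116.8 - 70.3 = 53.9
Trade balance = 1438.2 + 53.9 = 1492.1
(Excluded from the trade balance — secondary income: contributions paid to international organisations 13.7, official foreign aid grants received (current) 81.7, official development assistance provided to other countries 77.8; primary income: reinvested earnings on direct investment abroad 99.3, dividends paid to foreign shareholders of resident firms 47.2, dividends received from foreign subsidiaries of resident firms 96.7, interest paid on external government debt 149.6, compensation earned by residents employed abroad 64.7; financial account: increase in resident deposits held at foreign banks 106.4, foreign purchases of domestic corporate bonds 357.0, domestic pension funds' purchases of foreign equities 291.4, new loans extended by domestic banks to foreign borrowers 171.5.)

1492.1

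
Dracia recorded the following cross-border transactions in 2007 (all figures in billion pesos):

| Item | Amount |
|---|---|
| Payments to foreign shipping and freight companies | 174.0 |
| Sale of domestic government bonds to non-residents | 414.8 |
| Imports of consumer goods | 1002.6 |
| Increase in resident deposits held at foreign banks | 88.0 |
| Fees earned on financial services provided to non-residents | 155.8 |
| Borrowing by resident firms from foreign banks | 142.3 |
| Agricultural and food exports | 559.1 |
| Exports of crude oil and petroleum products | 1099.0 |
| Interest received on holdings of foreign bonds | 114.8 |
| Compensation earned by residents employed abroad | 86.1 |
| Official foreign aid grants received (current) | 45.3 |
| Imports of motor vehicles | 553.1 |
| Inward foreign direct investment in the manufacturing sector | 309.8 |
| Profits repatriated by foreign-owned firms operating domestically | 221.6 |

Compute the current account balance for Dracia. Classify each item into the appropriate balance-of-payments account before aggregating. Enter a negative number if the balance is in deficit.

108.8

Goods: -553.1 + 1099.0 - 1002.6 + 559.1 = 102.4
Services: -174.0 + 155.8 = -18.2
Primary income: 114.8 + 86.1 - 221.6 = -20.7
Secondary income: 45.3
Current account = 102.4 + (-18.2) + (-20.7) + 45.3 = 108.8
(Excluded from the current account — financial account: sale of domestic government bonds to non-residents 414.8, increase in resident deposits held at foreign banks 88.0, borrowing by resident firms from foreign banks 142.3, inward foreign direct investment in the manufacturing sector 309.8.)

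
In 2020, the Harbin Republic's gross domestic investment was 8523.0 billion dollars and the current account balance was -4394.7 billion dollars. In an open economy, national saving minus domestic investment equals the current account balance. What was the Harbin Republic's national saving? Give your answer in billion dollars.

4128.3

S = I + CA = 8523.0 + (-4394.7) = 4128.3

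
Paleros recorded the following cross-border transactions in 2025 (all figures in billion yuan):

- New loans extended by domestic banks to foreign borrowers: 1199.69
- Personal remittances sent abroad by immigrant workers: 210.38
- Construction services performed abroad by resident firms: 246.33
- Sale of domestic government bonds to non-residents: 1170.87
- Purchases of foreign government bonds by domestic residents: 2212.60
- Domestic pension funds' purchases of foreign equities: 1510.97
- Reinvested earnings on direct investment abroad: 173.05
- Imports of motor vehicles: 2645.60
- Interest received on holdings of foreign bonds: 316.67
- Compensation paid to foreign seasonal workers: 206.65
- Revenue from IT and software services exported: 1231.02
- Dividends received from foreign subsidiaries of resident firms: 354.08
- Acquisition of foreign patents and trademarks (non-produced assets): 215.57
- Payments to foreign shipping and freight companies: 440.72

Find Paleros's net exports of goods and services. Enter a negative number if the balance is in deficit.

Goods: -2645.60
Services: 246.33 + 1231.02 - 440.72 = 1036.63
Trade balance = -2645.60 + 1036.63 = -1608.97
(Excluded from the trade balance — financial account: new loans extended by domestic banks to foreign borrowers 1199.69, sale of domestic government bonds to non-residents 1170.87, purchases of foreign government bonds by domestic residents 2212.60, domestic pension funds' purchases of foreign equities 1510.97; secondary income: personal remittances sent abroad by immigrant workers 210.38; primary income: reinvested earnings on direct investment abroad 173.05, interest received on holdings of foreign bonds 316.67, compensation paid to foreign seasonal workers 206.65, dividends received from foreign subsidiaries of resident firms 354.08; capital account: acquisition of foreign patents and trademarks (non-produced assets) 215.57.)

-1608.97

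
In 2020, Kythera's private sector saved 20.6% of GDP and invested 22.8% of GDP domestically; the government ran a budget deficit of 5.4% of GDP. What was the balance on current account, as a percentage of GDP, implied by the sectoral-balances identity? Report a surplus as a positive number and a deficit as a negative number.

By the sectoral-balances identity, CA = (S_private - I) + (T - G).
Private balance = 20.6 - 22.8 = -2.2
Government balance (T - G) = -5.4
CA = -2.2 + (-5.4) = -7.6

-7.6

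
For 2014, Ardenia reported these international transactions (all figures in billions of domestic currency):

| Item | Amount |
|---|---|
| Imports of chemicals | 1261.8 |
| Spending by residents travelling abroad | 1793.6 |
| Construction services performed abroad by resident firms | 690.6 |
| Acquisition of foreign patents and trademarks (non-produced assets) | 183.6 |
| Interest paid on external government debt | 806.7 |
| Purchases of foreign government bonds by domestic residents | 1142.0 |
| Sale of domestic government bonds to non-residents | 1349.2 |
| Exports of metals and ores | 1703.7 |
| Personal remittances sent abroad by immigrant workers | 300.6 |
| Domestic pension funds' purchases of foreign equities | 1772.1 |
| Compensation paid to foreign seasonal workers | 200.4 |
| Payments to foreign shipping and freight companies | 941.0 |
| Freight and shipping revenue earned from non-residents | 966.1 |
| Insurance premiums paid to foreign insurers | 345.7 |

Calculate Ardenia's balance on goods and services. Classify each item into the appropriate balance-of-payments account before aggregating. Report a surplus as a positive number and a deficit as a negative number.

-981.7

Goods: -1261.8 + 1703.7 = 441.9
Services: 966.1 - 345.7 + 690.6 - 941.0 - 1793.6 = -1423.6
Trade balance = 441.9 + (-1423.6) = -981.7
(Excluded from the trade balance — capital account: acquisition of foreign patents and trademarks (non-produced assets) 183.6; primary income: interest paid on external government debt 806.7, compensation paid to foreign seasonal workers 200.4; financial account: purchases of foreign government bonds by domestic residents 1142.0, sale of domestic government bonds to non-residents 1349.2, domestic pension funds' purchases of foreign equities 1772.1; secondary income: personal remittances sent abroad by immigrant workers 300.6.)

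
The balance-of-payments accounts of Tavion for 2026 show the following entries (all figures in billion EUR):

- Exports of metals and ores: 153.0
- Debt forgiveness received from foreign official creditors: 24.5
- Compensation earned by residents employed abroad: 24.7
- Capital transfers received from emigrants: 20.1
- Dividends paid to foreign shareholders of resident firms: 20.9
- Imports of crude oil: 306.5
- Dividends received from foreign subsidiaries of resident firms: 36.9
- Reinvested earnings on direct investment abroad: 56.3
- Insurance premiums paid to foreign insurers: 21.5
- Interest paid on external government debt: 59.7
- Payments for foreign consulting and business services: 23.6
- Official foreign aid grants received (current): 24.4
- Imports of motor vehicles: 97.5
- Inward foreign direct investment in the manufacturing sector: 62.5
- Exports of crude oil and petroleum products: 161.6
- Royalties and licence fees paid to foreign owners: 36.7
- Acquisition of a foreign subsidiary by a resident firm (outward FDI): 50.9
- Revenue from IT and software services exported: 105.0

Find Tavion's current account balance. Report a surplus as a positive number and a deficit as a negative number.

Goods: -97.5 + 161.6 - 306.5 + 153.0 = -89.4
Services: 105.0 - 21.5 - 23.6 - 36.7 = 23.2
Primary income: -20.9 + 24.7 - 59.7 + 36.9 + 56.3 = 37.3
Secondary income: 24.4
Current account = (-89.4) + 23.2 + 37.3 + 24.4 = -4.5
(Excluded from the current account — capital account: debt forgiveness received from foreign official creditors 24.5, capital transfers received from emigrants 20.1; financial account: inward foreign direct investment in the manufacturing sector 62.5, acquisition of a foreign subsidiary by a resident firm (outward FDI) 50.9.)

-4.5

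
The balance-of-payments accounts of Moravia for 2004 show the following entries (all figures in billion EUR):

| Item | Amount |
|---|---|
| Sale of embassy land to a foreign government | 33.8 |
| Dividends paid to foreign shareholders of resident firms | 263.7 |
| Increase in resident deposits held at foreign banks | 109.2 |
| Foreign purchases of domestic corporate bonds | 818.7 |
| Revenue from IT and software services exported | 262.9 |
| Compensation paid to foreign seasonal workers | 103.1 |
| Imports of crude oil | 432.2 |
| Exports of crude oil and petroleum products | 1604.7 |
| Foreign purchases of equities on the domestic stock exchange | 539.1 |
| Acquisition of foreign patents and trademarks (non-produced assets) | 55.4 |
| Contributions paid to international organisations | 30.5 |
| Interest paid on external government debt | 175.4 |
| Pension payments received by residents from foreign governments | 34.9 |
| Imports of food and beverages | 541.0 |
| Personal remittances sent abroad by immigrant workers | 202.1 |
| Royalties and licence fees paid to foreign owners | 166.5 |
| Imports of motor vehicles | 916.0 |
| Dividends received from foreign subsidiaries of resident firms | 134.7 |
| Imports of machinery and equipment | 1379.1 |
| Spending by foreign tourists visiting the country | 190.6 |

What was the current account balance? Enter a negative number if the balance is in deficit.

Goods: 1604.7 - 916.0 - 1379.1 - 432.2 - 541.0 = -1663.6
Services: 262.9 + 190.6 - 166.5 = 287.0
Primary income: -263.7 + 134.7 - 103.1 - 175.4 = -407.5
Secondary income: -30.5 + 34.9 - 202.1 = -197.7
Current account = (-1663.6) + 287.0 + (-407.5) + (-197.7) = -1981.8
(Excluded from the current account — capital account: sale of embassy land to a foreign government 33.8, acquisition of foreign patents and trademarks (non-produced assets) 55.4; financial account: increase in resident deposits held at foreign banks 109.2, foreign purchases of domestic corporate bonds 818.7, foreign purchases of equities on the domestic stock exchange 539.1.)

-1981.8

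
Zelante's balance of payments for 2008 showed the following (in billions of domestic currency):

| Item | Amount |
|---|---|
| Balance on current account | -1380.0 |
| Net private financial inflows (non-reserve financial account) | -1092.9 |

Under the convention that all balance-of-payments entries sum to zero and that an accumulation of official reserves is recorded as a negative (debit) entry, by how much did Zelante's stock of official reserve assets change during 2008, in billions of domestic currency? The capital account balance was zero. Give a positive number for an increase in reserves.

-2472.9

Official reserve transactions balance = -((-1380.0) + (-1092.9)) = 2472.9
An accumulation of reserves is recorded as a debit (negative entry), so the change in the stock of reserves is the negative of that balance.
Change in official reserves = -(2472.9) = -2472.9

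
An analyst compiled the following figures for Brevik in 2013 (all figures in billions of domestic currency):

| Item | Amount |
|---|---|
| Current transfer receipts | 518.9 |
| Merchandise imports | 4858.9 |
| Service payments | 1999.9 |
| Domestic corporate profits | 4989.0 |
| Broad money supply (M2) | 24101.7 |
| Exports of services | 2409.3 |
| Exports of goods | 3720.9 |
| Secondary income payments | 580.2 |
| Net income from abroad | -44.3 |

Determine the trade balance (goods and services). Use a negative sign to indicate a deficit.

-728.6

Goods balance = 3720.9 - 4858.9 = -1138.0
Services balance = 2409.3 - 1999.9 = 409.4
Trade balance (goods + services) = -1138.0 + 409.4 = -728.6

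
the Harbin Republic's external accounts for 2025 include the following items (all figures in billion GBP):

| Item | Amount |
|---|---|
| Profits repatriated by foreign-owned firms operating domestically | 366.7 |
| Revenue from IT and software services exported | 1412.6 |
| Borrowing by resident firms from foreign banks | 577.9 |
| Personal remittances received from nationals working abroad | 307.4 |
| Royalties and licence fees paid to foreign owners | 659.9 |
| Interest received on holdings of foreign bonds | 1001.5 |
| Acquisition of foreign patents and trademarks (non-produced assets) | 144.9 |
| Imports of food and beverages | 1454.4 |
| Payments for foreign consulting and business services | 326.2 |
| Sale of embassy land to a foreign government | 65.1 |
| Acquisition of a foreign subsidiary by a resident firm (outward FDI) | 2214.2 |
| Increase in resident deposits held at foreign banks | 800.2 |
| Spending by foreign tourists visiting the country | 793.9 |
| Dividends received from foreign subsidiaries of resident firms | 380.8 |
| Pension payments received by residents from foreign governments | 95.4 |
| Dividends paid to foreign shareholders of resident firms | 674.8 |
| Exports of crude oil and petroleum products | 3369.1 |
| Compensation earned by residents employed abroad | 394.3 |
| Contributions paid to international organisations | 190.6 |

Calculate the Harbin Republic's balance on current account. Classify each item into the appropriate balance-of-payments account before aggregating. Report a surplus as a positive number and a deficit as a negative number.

4082.4

Goods: 3369.1 - 1454.4 = 1914.7
Services: 1412.6 - 659.9 + 793.9 - 326.2 = 1220.4
Primary income: -674.8 + 1001.5 + 380.8 + 394.3 - 366.7 = 735.1
Secondary income: 307.4 - 190.6 + 95.4 = 212.2
Current account = 1914.7 + 1220.4 + 735.1 + 212.2 = 4082.4
(Excluded from the current account — financial account: borrowing by resident firms from foreign banks 577.9, acquisition of a foreign subsidiary by a resident firm (outward FDI) 2214.2, increase in resident deposits held at foreign banks 800.2; capital account: acquisition of foreign patents and trademarks (non-produced assets) 144.9, sale of embassy land to a foreign government 65.1.)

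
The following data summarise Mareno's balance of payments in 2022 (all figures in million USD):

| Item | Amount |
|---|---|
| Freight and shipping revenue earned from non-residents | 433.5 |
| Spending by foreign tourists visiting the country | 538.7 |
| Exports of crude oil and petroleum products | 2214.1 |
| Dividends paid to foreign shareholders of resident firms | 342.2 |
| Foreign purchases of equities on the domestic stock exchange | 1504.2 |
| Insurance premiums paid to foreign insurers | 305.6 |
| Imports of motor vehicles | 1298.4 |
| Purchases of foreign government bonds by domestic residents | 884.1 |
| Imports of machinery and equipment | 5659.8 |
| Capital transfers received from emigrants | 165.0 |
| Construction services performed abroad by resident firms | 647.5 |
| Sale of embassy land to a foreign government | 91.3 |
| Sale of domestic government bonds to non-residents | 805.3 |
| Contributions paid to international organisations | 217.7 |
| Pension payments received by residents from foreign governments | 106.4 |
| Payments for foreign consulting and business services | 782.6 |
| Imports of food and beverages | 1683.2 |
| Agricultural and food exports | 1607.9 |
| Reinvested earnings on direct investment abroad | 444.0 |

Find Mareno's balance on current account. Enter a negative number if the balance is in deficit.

Goods: 2214.1 - 5659.8 - 1298.4 - 1683.2 + 1607.9 = -4819.4
Services: -305.6 - 782.6 + 538.7 + 647.5 + 433.5 = 531.5
Primary income: -342.2 + 444.0 = 101.8
Secondary income: -217.7 + 106.4 = -111.3
Current account = (-4819.4) + 531.5 + 101.8 + (-111.3) = -4297.4
(Excluded from the current account — financial account: foreign purchases of equities on the domestic stock exchange 1504.2, purchases of foreign government bonds by domestic residents 884.1, sale of domestic government bonds to non-residents 805.3; capital account: capital transfers received from emigrants 165.0, sale of embassy land to a foreign government 91.3.)

-4297.4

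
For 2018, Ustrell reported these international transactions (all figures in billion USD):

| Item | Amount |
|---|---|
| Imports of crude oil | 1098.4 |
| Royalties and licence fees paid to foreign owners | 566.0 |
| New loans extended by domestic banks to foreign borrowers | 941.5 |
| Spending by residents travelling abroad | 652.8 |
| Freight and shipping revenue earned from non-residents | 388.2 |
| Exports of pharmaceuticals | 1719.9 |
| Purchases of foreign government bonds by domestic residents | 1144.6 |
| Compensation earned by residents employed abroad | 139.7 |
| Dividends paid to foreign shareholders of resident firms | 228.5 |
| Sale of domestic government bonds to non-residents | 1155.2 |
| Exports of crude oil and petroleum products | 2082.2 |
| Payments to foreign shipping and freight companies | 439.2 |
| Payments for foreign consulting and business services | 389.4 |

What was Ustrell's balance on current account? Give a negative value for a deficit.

Goods: 2082.2 - 1098.4 + 1719.9 = 2703.7
Services: -439.2 - 389.4 - 652.8 + 388.2 - 566.0 = -1659.2
Primary income: 139.7 - 228.5 = -88.8
Current account = 2703.7 + (-1659.2) + (-88.8) = 955.7
(Excluded from the current account — financial account: new loans extended by domestic banks to foreign borrowers 941.5, purchases of foreign government bonds by domestic residents 1144.6, sale of domestic government bonds to non-residents 1155.2.)

955.7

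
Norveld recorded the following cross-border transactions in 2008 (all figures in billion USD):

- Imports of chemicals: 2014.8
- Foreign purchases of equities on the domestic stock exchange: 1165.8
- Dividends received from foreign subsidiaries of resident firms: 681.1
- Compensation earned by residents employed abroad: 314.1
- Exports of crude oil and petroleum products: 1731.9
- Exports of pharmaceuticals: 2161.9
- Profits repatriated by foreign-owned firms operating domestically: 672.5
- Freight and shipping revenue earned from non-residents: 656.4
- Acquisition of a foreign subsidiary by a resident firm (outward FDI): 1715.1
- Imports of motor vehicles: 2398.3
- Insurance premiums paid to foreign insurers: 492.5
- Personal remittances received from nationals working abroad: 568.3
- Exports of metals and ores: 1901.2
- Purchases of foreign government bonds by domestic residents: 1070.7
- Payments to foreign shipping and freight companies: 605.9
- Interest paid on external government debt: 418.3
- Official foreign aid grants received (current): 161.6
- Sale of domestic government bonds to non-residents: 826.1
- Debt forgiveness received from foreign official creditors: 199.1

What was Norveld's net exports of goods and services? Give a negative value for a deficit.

939.9

Goods: 1731.9 - 2014.8 - 2398.3 + 2161.9 + 1901.2 = 1381.9
Services: -605.9 + 656.4 - 492.5 = -442.0
Trade balance = 1381.9 + (-442.0) = 939.9
(Excluded from the trade balance — financial account: foreign purchases of equities on the domestic stock exchange 1165.8, acquisition of a foreign subsidiary by a resident firm (outward FDI) 1715.1, purchases of foreign government bonds by domestic residents 1070.7, sale of domestic government bonds to non-residents 826.1; primary income: dividends received from foreign subsidiaries of resident firms 681.1, compensation earned by residents employed abroad 314.1, profits repatriated by foreign-owned firms operating domestically 672.5, interest paid on external government debt 418.3; secondary income: personal remittances received from nationals working abroad 568.3, official foreign aid grants received (current) 161.6; capital account: debt forgiveness received from foreign official creditors 199.1.)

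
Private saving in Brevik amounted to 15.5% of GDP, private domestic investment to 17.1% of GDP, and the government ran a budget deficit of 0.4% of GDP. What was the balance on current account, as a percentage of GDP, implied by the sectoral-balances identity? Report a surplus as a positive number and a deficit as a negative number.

By the sectoral-balances identity, CA = (S_private - I) + (T - G).
Private balance = 15.5 - 17.1 = -1.6
Government balance (T - G) = -0.4
CA = -1.6 + (-0.4) = -2.0

-2.0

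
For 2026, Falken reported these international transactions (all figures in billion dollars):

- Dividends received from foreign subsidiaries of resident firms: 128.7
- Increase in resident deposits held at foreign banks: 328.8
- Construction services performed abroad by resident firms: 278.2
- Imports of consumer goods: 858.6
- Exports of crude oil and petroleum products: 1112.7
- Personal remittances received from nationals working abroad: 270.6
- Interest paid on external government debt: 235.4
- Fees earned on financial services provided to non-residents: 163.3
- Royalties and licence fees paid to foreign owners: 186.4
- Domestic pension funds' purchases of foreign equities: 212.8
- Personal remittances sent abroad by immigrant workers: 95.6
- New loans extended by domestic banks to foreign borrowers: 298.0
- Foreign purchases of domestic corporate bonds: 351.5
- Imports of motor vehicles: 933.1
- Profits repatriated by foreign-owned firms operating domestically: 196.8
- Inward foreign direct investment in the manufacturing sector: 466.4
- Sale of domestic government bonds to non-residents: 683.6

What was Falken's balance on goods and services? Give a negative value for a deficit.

Goods: 1112.7 - 933.1 - 858.6 = -679.0
Services: 163.3 + 278.2 - 186.4 = 255.1
Trade balance = -679.0 + 255.1 = -423.9
(Excluded from the trade balance — primary income: dividends received from foreign subsidiaries of resident firms 128.7, interest paid on external government debt 235.4, profits repatriated by foreign-owned firms operating domestically 196.8; financial account: increase in resident deposits held at foreign banks 328.8, domestic pension funds' purchases of foreign equities 212.8, new loans extended by domestic banks to foreign borrowers 298.0, foreign purchases of domestic corporate bonds 351.5, inward foreign direct investment in the manufacturing sector 466.4, sale of domestic government bonds to non-residents 683.6; secondary income: personal remittances received from nationals working abroad 270.6, personal remittances sent abroad by immigrant workers 95.6.)

-423.9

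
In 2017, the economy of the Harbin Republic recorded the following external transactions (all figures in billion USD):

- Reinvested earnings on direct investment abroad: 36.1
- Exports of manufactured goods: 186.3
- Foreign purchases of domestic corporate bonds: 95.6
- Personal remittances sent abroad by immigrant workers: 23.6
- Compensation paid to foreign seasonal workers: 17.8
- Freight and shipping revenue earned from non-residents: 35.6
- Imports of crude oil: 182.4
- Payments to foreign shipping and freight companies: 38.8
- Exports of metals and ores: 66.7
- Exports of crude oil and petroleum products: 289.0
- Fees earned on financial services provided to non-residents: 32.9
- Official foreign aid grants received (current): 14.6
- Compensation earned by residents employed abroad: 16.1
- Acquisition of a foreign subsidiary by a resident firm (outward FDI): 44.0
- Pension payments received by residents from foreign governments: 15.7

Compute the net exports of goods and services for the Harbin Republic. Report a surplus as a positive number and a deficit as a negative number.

389.3

Goods: 186.3 + 289.0 + 66.7 - 182.4 = 359.6
Services: 35.6 + 32.9 - 38.8 = 29.7
Trade balance = 359.6 + 29.7 = 389.3
(Excluded from the trade balance — primary income: reinvested earnings on direct investment abroad 36.1, compensation paid to foreign seasonal workers 17.8, compensation earned by residents employed abroad 16.1; financial account: foreign purchases of domestic corporate bonds 95.6, acquisition of a foreign subsidiary by a resident firm (outward FDI) 44.0; secondary income: personal remittances sent abroad by immigrant workers 23.6, official foreign aid grants received (current) 14.6, pension payments received by residents from foreign governments 15.7.)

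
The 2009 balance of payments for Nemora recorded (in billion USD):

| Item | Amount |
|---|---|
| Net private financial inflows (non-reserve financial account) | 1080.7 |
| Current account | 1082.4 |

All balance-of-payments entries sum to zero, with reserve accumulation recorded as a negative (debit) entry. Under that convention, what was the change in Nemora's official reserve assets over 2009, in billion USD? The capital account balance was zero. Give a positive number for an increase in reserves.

2163.1

Official reserve transactions balance = -(1082.4 + 1080.7) = -2163.1
An accumulation of reserves is recorded as a debit (negative entry), so the change in the stock of reserves is the negative of that balance.
Change in official reserves = -(-2163.1) = 2163.1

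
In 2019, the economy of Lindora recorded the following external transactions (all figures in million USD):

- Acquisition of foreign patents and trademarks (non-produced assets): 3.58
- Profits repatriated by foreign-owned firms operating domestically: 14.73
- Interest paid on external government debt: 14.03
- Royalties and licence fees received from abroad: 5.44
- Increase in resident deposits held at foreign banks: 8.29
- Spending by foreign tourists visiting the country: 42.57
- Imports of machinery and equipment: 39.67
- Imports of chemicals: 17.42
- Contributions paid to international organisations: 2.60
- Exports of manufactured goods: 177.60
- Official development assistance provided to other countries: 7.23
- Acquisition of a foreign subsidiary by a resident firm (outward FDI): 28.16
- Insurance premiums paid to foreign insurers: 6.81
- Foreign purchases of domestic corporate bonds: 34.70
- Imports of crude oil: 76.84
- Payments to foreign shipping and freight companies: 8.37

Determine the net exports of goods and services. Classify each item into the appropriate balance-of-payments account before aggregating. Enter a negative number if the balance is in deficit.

Goods: -17.42 + 177.60 - 39.67 - 76.84 = 43.67
Services: -6.81 + 42.57 - 8.37 + 5.44 = 32.83
Trade balance = 43.67 + 32.83 = 76.50
(Excluded from the trade balance — capital account: acquisition of foreign patents and trademarks (non-produced assets) 3.58; primary income: profits repatriated by foreign-owned firms operating domestically 14.73, interest paid on external government debt 14.03; financial account: increase in resident deposits held at foreign banks 8.29, acquisition of a foreign subsidiary by a resident firm (outward FDI) 28.16, foreign purchases of domestic corporate bonds 34.70; secondary income: contributions paid to international organisations 2.60, official development assistance provided to other countries 7.23.)

76.50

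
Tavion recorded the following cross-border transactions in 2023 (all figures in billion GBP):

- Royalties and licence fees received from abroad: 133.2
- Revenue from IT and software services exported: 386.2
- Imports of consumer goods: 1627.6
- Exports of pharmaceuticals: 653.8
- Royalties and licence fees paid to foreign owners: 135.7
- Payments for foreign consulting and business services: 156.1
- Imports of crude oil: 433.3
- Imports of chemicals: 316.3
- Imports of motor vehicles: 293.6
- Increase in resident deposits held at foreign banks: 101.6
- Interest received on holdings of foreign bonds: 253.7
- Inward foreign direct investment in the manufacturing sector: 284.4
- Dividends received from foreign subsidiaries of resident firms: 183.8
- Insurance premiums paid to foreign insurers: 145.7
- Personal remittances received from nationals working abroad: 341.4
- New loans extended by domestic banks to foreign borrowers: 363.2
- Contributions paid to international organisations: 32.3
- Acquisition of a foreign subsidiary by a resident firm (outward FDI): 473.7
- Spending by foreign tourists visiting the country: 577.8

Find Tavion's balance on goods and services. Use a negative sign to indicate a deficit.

-1357.3

Goods: 653.8 - 433.3 - 293.6 - 316.3 - 1627.6 = -2017.0
Services: -135.7 + 133.2 + 386.2 - 156.1 - 145.7 + 577.8 = 659.7
Trade balance = -2017.0 + 659.7 = -1357.3
(Excluded from the trade balance — financial account: increase in resident deposits held at foreign banks 101.6, inward foreign direct investment in the manufacturing sector 284.4, new loans extended by domestic banks to foreign borrowers 363.2, acquisition of a foreign subsidiary by a resident firm (outward FDI) 473.7; primary income: interest received on holdings of foreign bonds 253.7, dividends received from foreign subsidiaries of resident firms 183.8; secondary income: personal remittances received from nationals working abroad 341.4, contributions paid to international organisations 32.3.)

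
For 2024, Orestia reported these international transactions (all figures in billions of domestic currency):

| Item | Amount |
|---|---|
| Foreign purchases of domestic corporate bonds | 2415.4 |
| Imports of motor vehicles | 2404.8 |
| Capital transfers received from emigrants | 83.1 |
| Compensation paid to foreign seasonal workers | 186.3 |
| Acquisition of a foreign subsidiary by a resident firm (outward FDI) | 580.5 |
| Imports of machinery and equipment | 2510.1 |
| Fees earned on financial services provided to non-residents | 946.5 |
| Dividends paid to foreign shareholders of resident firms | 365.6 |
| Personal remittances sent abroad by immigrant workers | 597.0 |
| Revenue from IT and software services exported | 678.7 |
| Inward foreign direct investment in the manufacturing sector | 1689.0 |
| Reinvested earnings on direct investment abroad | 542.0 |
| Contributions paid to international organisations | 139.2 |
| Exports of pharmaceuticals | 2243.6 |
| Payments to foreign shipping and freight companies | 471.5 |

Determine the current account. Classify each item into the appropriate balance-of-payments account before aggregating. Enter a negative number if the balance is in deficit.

Goods: -2404.8 - 2510.1 + 2243.6 = -2671.3
Services: 678.7 - 471.5 + 946.5 = 1153.7
Primary income: -365.6 + 542.0 - 186.3 = -9.9
Secondary income: -139.2 - 597.0 = -736.2
Current account = (-2671.3) + 1153.7 + (-9.9) + (-736.2) = -2263.7
(Excluded from the current account — financial account: foreign purchases of domestic corporate bonds 2415.4, acquisition of a foreign subsidiary by a resident firm (outward FDI) 580.5, inward foreign direct investment in the manufacturing sector 1689.0; capital account: capital transfers received from emigrants 83.1.)

-2263.7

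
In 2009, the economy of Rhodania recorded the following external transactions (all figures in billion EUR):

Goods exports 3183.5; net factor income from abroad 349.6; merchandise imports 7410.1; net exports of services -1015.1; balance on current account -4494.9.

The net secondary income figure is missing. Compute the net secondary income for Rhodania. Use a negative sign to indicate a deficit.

397.2

Current account = goods balance + services balance + net primary income + net secondary income
Sum of the known components = -4892.1
Net secondary income = CA - (known components) = -4494.9 - (-4892.1) = 397.2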